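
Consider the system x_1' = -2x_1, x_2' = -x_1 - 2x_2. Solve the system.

Coefficient matrix A = [[-2, 0], [-1, -2]].
Characteristic polynomial det(A - λI) = λ^2 + 4λ + 4 = 0.
Single eigenvalue λ = -2 with algebraic multiplicity 2.
Eigenvector v = (0,1); generalized eigenvector w with (A-λI)w=v is (-1,0).
General solution: e^(-2t)[c_1·v + c_2·(t·v + w)].

x_1(t) = -c_2e^(-2t), x_2(t) = c_1e^(-2t) + c_2te^(-2t)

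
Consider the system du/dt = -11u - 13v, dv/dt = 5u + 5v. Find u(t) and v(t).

Coefficient matrix A = [[-11, -13], [5, 5]].
Characteristic polynomial det(A - λI) = λ^2 + 6λ + 10 = 0.
Eigenvalues λ = -3 ± i (complex conjugate pair).
For λ=-3+i: an eigenvector is (3,-2) - i(2,-1) = (3 - 2i, -2 + i).
A real fundamental pair from Re and Im of e^((-3+i)t)v: X_1 = e^(-3t)(cos(t)·(3,-2) + sin(t)·(2,-1)), X_2 = e^(-3t)(sin(t)·(3,-2) - cos(t)·(2,-1)).
General solution: C_1X_1 + C_2X_2.

u(t) = 2C_1e^(-3t)sin(t) + 3C_1e^(-3t)cos(t) + 3C_2e^(-3t)sin(t) - 2C_2e^(-3t)cos(t), v(t) = -C_1e^(-3t)sin(t) - 2C_1e^(-3t)cos(t) - 2C_2e^(-3t)sin(t) + C_2e^(-3t)cos(t)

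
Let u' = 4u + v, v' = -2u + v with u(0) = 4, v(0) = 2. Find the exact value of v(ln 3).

A = [[4,1],[-2,1]]; eigenvalues λ = 2, 3.
Eigenvectors: (-1,2) for λ=2, (-1,1) for λ=3.
From the initial condition, c_1 = 6, c_2 = -10.
v(ln 3) = (6)(3^2)(2) + (-10)(3^3)(1) = -162.

-162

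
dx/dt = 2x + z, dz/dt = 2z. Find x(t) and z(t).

x(t) = C_1e^(2t) + C_2te^(2t) - 3C_2e^(2t), z(t) = C_2e^(2t)

Coefficient matrix A = [[2, 1], [0, 2]].
Characteristic polynomial det(A - λI) = λ^2 - 4λ + 4 = 0.
Single eigenvalue λ = 2 with algebraic multiplicity 2.
Eigenvector v = (1,0); generalized eigenvector w with (A-λI)w=v is (-3,1).
General solution: e^(2t)[C_1·v + C_2·(t·v + w)].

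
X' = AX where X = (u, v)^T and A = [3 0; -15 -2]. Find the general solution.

Coefficient matrix A = [[3, 0], [-15, -2]].
Characteristic polynomial det(A - λI) = λ^2 - λ - 6 = 0.
Eigenvalues λ = 3, -2.
For λ=3: (A-λI) row 2 is [-15, -5], so an eigenvector is (-1, 3).
For λ=-2: (A-λI) row 1 is [5, 0], so an eigenvector is (0, -1).
General solution: C_1e^(3t)(-1,3) + C_2e^(-2t)(0,-1).

u(t) = -C_1e^(3t), v(t) = 3C_1e^(3t) - C_2e^(-2t)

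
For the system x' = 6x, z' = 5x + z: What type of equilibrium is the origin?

unstable node

A = [[6,0],[5,1]]; det(A-λI) = λ^2 - 7λ + 6.
λ = 1, 6: both positive.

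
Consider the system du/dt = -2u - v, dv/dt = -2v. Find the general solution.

u(t) = -K_1e^(-2t) - K_2te^(-2t) + 3K_2e^(-2t), v(t) = K_2e^(-2t)

Coefficient matrix A = [[-2, -1], [0, -2]].
Characteristic polynomial det(A - λI) = λ^2 + 4λ + 4 = 0.
Single eigenvalue λ = -2 with algebraic multiplicity 2.
Eigenvector v = (-1,0); generalized eigenvector w with (A-λI)w=v is (3,1).
General solution: e^(-2t)[K_1·v + K_2·(t·v + w)].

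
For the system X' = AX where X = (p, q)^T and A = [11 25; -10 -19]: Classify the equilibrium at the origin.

A = [[11,25],[-10,-19]]; det(A-λI) = λ^2 + 8λ + 41.
λ = -4 ± 5i: negative real part.

stable spiral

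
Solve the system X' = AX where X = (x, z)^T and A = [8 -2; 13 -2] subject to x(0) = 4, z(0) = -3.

Coefficient matrix A = [[8, -2], [13, -2]].
Characteristic polynomial det(A - λI) = λ^2 - 6λ + 10 = 0.
Eigenvalues λ = 3 ± i (complex conjugate pair).
For λ=3+i: an eigenvector is (1,2) - i(1,3) = (1 - i, 2 - 3i).
A real fundamental pair from Re and Im of e^((3+i)t)v: X_1 = e^(3t)(cos(t)·(1,2) + sin(t)·(1,3)), X_2 = e^(3t)(sin(t)·(1,2) - cos(t)·(1,3)).
General solution: C_1X_1 + C_2X_2.
Applying x(0)=4, z(0)=-3 gives C_1=15, C_2=11.

x(t) = 26e^(3t)sin(t) + 4e^(3t)cos(t), z(t) = 67e^(3t)sin(t) - 3e^(3t)cos(t)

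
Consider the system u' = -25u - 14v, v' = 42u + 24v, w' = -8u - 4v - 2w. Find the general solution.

u(t) = c_1e^(3t) + 2c_2e^(-4t), v(t) = -2c_1e^(3t) - 3c_2e^(-4t), w(t) = 2c_2e^(-4t) + c_3e^(-2t)

Coefficient matrix A = [[-25, -14, 0], [42, 24, 0], [-8, -4, -2]].
det(A - λI) = 0 gives eigenvalues λ = 3, -4, -2.
For λ=3: eigenvector (1,-2,0).
For λ=-4: eigenvector (2,-3,2).
For λ=-2: eigenvector (0,0,1).
General solution: c_1e^(3t)(1,-2,0) + c_2e^(-4t)(2,-3,2) + c_3e^(-2t)(0,0,1).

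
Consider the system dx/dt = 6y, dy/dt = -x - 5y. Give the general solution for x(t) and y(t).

Coefficient matrix A = [[0, 6], [-1, -5]].
Characteristic polynomial det(A - λI) = λ^2 + 5λ + 6 = 0.
Eigenvalues λ = -3, -2.
For λ=-3: (A-λI) row 1 is [3, 6], so an eigenvector is (-2, 1).
For λ=-2: (A-λI) row 1 is [2, 6], so an eigenvector is (-3, 1).
General solution: K_1e^(-3t)(-2,1) + K_2e^(-2t)(-3,1).

x(t) = -2K_1e^(-3t) - 3K_2e^(-2t), y(t) = K_1e^(-3t) + K_2e^(-2t)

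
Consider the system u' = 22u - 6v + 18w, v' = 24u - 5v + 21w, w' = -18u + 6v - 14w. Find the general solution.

u(t) = C_1e^(-2t) - 2C_2e^(t) + 2C_3e^(4t), v(t) = C_1e^(-2t) - C_2e^(t) + 3C_3e^(4t), w(t) = -C_1e^(-2t) + 2C_2e^(t) - C_3e^(4t)

Coefficient matrix A = [[22, -6, 18], [24, -5, 21], [-18, 6, -14]].
det(A - λI) = 0 gives eigenvalues λ = -2, 1, 4.
For λ=-2: eigenvector (1,1,-1).
For λ=1: eigenvector (-2,-1,2).
For λ=4: eigenvector (2,3,-1).
General solution: C_1e^(-2t)(1,1,-1) + C_2e^(t)(-2,-1,2) + C_3e^(4t)(2,3,-1).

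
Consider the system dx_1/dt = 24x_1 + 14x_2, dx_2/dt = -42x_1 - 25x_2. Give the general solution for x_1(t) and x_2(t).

x_1(t) = -K_1e^(-4t) - 2K_2e^(3t), x_2(t) = 2K_1e^(-4t) + 3K_2e^(3t)

Coefficient matrix A = [[24, 14], [-42, -25]].
Characteristic polynomial det(A - λI) = λ^2 + λ - 12 = 0.
Eigenvalues λ = -4, 3.
For λ=-4: (A-λI) row 1 is [28, 14], so an eigenvector is (-1, 2).
For λ=3: (A-λI) row 1 is [21, 14], so an eigenvector is (-2, 3).
General solution: K_1e^(-4t)(-1,2) + K_2e^(3t)(-2,3).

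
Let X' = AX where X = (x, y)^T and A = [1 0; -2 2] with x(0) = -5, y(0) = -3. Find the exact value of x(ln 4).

A = [[1,0],[-2,2]]; eigenvalues λ = 1, 2.
Eigenvectors: (-1,-2) for λ=1, (0,-1) for λ=2.
From the initial condition, c_1 = 5, c_2 = -7.
x(ln 4) = (5)(4^1)(-1) + (-7)(4^2)(0) = -20.

-20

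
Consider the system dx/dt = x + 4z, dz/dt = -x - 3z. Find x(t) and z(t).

x(t) = -2C_1e^(-t) - 2C_2te^(-t) - C_2e^(-t), z(t) = C_1e^(-t) + C_2te^(-t)

Coefficient matrix A = [[1, 4], [-1, -3]].
Characteristic polynomial det(A - λI) = λ^2 + 2λ + 1 = 0.
Single eigenvalue λ = -1 with algebraic multiplicity 2.
Eigenvector v = (-2,1); generalized eigenvector w with (A-λI)w=v is (-1,0).
General solution: e^(-t)[C_1·v + C_2·(t·v + w)].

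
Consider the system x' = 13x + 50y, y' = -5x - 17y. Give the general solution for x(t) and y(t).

x(t) = K_1e^(-2t)sin(5t) - 3K_1e^(-2t)cos(5t) - 3K_2e^(-2t)sin(5t) - K_2e^(-2t)cos(5t), y(t) = K_1e^(-2t)cos(5t) + K_2e^(-2t)sin(5t)

Coefficient matrix A = [[13, 50], [-5, -17]].
Characteristic polynomial det(A - λI) = λ^2 + 4λ + 29 = 0.
Eigenvalues λ = -2 ± 5i (complex conjugate pair).
For λ=-2+5i: an eigenvector is (-3,1) - i(1,0) = (-3 - i, 1).
A real fundamental pair from Re and Im of e^((-2+5i)t)v: X_1 = e^(-2t)(cos(5t)·(-3,1) + sin(5t)·(1,0)), X_2 = e^(-2t)(sin(5t)·(-3,1) - cos(5t)·(1,0)).
General solution: K_1X_1 + K_2X_2.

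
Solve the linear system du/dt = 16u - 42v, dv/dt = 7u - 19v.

u(t) = -2K_1e^(-5t) + 3K_2e^(2t), v(t) = -K_1e^(-5t) + K_2e^(2t)

Coefficient matrix A = [[16, -42], [7, -19]].
Characteristic polynomial det(A - λI) = λ^2 + 3λ - 10 = 0.
Eigenvalues λ = -5, 2.
For λ=-5: (A-λI) row 1 is [21, -42], so an eigenvector is (-2, -1).
For λ=2: (A-λI) row 1 is [14, -42], so an eigenvector is (3, 1).
General solution: K_1e^(-5t)(-2,-1) + K_2e^(2t)(3,1).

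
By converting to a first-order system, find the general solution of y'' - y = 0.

y(t) = c_1e^(-t) + c_2e^(t)

Let x_1 = y, x_2 = y'. Then x_1' = x_2 and x_2' = x_1.
A = [[0,1],[1,0]]; det(A-λI) = λ^2 - 1.
Eigenvalues λ = -1, 1 with eigenvectors (1,-1), (1,1).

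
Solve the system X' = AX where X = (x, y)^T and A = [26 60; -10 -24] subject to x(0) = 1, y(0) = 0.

Coefficient matrix A = [[26, 60], [-10, -24]].
Characteristic polynomial det(A - λI) = λ^2 - 2λ - 24 = 0.
Eigenvalues λ = -4, 6.
For λ=-4: (A-λI) row 1 is [30, 60], so an eigenvector is (-2, 1).
For λ=6: (A-λI) row 1 is [20, 60], so an eigenvector is (-3, 1).
General solution: C_1e^(-4t)(-2,1) + C_2e^(6t)(-3,1).
Applying x(0)=1, y(0)=0 gives C_1=1, C_2=-1.

x(t) = 3e^(6t) - 2e^(-4t), y(t) = -e^(6t) + e^(-4t)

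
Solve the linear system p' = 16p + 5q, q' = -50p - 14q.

Coefficient matrix A = [[16, 5], [-50, -14]].
Characteristic polynomial det(A - λI) = λ^2 - 2λ + 26 = 0.
Eigenvalues λ = 1 ± 5i (complex conjugate pair).
For λ=1+5i: an eigenvector is (0,-1) - i(-1,3) = (0 + i, -1 - 3i).
A real fundamental pair from Re and Im of e^((1+5i)t)v: X_1 = e^(t)(cos(5t)·(0,-1) + sin(5t)·(-1,3)), X_2 = e^(t)(sin(5t)·(0,-1) - cos(5t)·(-1,3)).
General solution: K_1X_1 + K_2X_2.

p(t) = -K_1e^(t)sin(5t) + K_2e^(t)cos(5t), q(t) = 3K_1e^(t)sin(5t) - K_1e^(t)cos(5t) - K_2e^(t)sin(5t) - 3K_2e^(t)cos(5t)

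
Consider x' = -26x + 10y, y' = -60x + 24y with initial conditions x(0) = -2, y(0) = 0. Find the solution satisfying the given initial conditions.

x(t) = 4e^(4t) - 6e^(-6t), y(t) = 12e^(4t) - 12e^(-6t)

Coefficient matrix A = [[-26, 10], [-60, 24]].
Characteristic polynomial det(A - λI) = λ^2 + 2λ - 24 = 0.
Eigenvalues λ = 4, -6.
For λ=4: (A-λI) row 1 is [-30, 10], so an eigenvector is (-1, -3).
For λ=-6: (A-λI) row 1 is [-20, 10], so an eigenvector is (-1, -2).
General solution: K_1e^(4t)(-1,-3) + K_2e^(-6t)(-1,-2).
Applying x(0)=-2, y(0)=0 gives K_1=-4, K_2=6.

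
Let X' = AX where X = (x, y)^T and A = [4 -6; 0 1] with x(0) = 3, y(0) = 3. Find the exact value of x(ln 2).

-36

A = [[4,-6],[0,1]]; eigenvalues λ = 4, 1.
Eigenvectors: (1,0) for λ=4, (-2,-1) for λ=1.
From the initial condition, c_1 = -3, c_2 = -3.
x(ln 2) = (-3)(2^4)(1) + (-3)(2^1)(-2) = -36.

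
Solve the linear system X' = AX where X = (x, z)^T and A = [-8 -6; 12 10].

Coefficient matrix A = [[-8, -6], [12, 10]].
Characteristic polynomial det(A - λI) = λ^2 - 2λ - 8 = 0.
Eigenvalues λ = -2, 4.
For λ=-2: (A-λI) row 1 is [-6, -6], so an eigenvector is (1, -1).
For λ=4: (A-λI) row 1 is [-12, -6], so an eigenvector is (1, -2).
General solution: C_1e^(-2t)(1,-1) + C_2e^(4t)(1,-2).

x(t) = C_1e^(-2t) + C_2e^(4t), z(t) = -C_1e^(-2t) - 2C_2e^(4t)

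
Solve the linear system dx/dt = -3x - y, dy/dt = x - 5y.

x(t) = -C_1e^(-4t) - C_2te^(-4t) - 2C_2e^(-4t), y(t) = -C_1e^(-4t) - C_2te^(-4t) - C_2e^(-4t)

Coefficient matrix A = [[-3, -1], [1, -5]].
Characteristic polynomial det(A - λI) = λ^2 + 8λ + 16 = 0.
Single eigenvalue λ = -4 with algebraic multiplicity 2.
Eigenvector v = (-1,-1); generalized eigenvector w with (A-λI)w=v is (-2,-1).
General solution: e^(-4t)[C_1·v + C_2·(t·v + w)].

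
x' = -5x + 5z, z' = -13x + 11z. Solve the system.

x(t) = -2K_1e^(3t)sin(t) - K_1e^(3t)cos(t) - K_2e^(3t)sin(t) + 2K_2e^(3t)cos(t), z(t) = -3K_1e^(3t)sin(t) - 2K_1e^(3t)cos(t) - 2K_2e^(3t)sin(t) + 3K_2e^(3t)cos(t)

Coefficient matrix A = [[-5, 5], [-13, 11]].
Characteristic polynomial det(A - λI) = λ^2 - 6λ + 10 = 0.
Eigenvalues λ = 3 ± i (complex conjugate pair).
For λ=3+i: an eigenvector is (-1,-2) - i(-2,-3) = (-1 + 2i, -2 + 3i).
A real fundamental pair from Re and Im of e^((3+i)t)v: X_1 = e^(3t)(cos(t)·(-1,-2) + sin(t)·(-2,-3)), X_2 = e^(3t)(sin(t)·(-1,-2) - cos(t)·(-2,-3)).
General solution: K_1X_1 + K_2X_2.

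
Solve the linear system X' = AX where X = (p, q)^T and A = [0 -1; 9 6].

Coefficient matrix A = [[0, -1], [9, 6]].
Characteristic polynomial det(A - λI) = λ^2 - 6λ + 9 = 0.
Single eigenvalue λ = 3 with algebraic multiplicity 2.
Eigenvector v = (-1,3); generalized eigenvector w with (A-λI)w=v is (1,-2).
General solution: e^(3t)[c_1·v + c_2·(t·v + w)].

p(t) = -c_1e^(3t) - c_2te^(3t) + c_2e^(3t), q(t) = 3c_1e^(3t) + 3c_2te^(3t) - 2c_2e^(3t)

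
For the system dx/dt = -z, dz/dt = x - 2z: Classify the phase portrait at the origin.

stable improper node

A = [[0,-1],[1,-2]]; det(A-λI) = λ^2 + 2λ + 1.
repeated λ = -1 with a single eigenvector.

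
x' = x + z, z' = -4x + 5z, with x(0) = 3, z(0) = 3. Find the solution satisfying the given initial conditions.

x(t) = -3te^(3t) + 3e^(3t), z(t) = -6te^(3t) + 3e^(3t)

Coefficient matrix A = [[1, 1], [-4, 5]].
Characteristic polynomial det(A - λI) = λ^2 - 6λ + 9 = 0.
Single eigenvalue λ = 3 with algebraic multiplicity 2.
Eigenvector v = (-1,-2); generalized eigenvector w with (A-λI)w=v is (0,-1).
General solution: e^(3t)[c_1·v + c_2·(t·v + w)].
Applying x(0)=3, z(0)=3 gives c_1=-3, c_2=3.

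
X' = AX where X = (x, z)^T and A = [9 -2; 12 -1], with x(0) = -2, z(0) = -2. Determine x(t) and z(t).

x(t) = -4e^(5t) + 2e^(3t), z(t) = -8e^(5t) + 6e^(3t)

Coefficient matrix A = [[9, -2], [12, -1]].
Characteristic polynomial det(A - λI) = λ^2 - 8λ + 15 = 0.
Eigenvalues λ = 3, 5.
For λ=3: (A-λI) row 1 is [6, -2], so an eigenvector is (-1, -3).
For λ=5: (A-λI) row 1 is [4, -2], so an eigenvector is (-1, -2).
General solution: K_1e^(3t)(-1,-3) + K_2e^(5t)(-1,-2).
Applying x(0)=-2, z(0)=-2 gives K_1=-2, K_2=4.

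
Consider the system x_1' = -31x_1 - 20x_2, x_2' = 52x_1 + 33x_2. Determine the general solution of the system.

Coefficient matrix A = [[-31, -20], [52, 33]].
Characteristic polynomial det(A - λI) = λ^2 - 2λ + 17 = 0.
Eigenvalues λ = 1 ± 4i (complex conjugate pair).
For λ=1+4i: an eigenvector is (-2,3) - i(1,-2) = (-2 - i, 3 + 2i).
A real fundamental pair from Re and Im of e^((1+4i)t)v: X_1 = e^(t)(cos(4t)·(-2,3) + sin(4t)·(1,-2)), X_2 = e^(t)(sin(4t)·(-2,3) - cos(4t)·(1,-2)).
General solution: c_1X_1 + c_2X_2.

x_1(t) = c_1e^(t)sin(4t) - 2c_1e^(t)cos(4t) - 2c_2e^(t)sin(4t) - c_2e^(t)cos(4t), x_2(t) = -2c_1e^(t)sin(4t) + 3c_1e^(t)cos(4t) + 3c_2e^(t)sin(4t) + 2c_2e^(t)cos(4t)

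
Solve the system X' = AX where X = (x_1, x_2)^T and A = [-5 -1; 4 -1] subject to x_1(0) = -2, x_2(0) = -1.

Coefficient matrix A = [[-5, -1], [4, -1]].
Characteristic polynomial det(A - λI) = λ^2 + 6λ + 9 = 0.
Single eigenvalue λ = -3 with algebraic multiplicity 2.
Eigenvector v = (1,-2); generalized eigenvector w with (A-λI)w=v is (-2,3).
General solution: e^(-3t)[c_1·v + c_2·(t·v + w)].
Applying x_1(0)=-2, x_2(0)=-1 gives c_1=8, c_2=5.

x_1(t) = 5te^(-3t) - 2e^(-3t), x_2(t) = -10te^(-3t) - e^(-3t)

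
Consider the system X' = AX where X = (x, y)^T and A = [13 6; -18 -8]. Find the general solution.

Coefficient matrix A = [[13, 6], [-18, -8]].
Characteristic polynomial det(A - λI) = λ^2 - 5λ + 4 = 0.
Eigenvalues λ = 4, 1.
For λ=4: (A-λI) row 1 is [9, 6], so an eigenvector is (-2, 3).
For λ=1: (A-λI) row 1 is [12, 6], so an eigenvector is (1, -2).
General solution: c_1e^(4t)(-2,3) + c_2e^(t)(1,-2).

x(t) = -2c_1e^(4t) + c_2e^(t), y(t) = 3c_1e^(4t) - 2c_2e^(t)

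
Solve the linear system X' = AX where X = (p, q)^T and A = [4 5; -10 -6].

p(t) = -C_1e^(-t)cos(5t) - C_2e^(-t)sin(5t), q(t) = C_1e^(-t)sin(5t) + C_1e^(-t)cos(5t) + C_2e^(-t)sin(5t) - C_2e^(-t)cos(5t)

Coefficient matrix A = [[4, 5], [-10, -6]].
Characteristic polynomial det(A - λI) = λ^2 + 2λ + 26 = 0.
Eigenvalues λ = -1 ± 5i (complex conjugate pair).
For λ=-1+5i: an eigenvector is (-1,1) - i(0,1) = (-1, 1 - i).
A real fundamental pair from Re and Im of e^((-1+5i)t)v: X_1 = e^(-t)(cos(5t)·(-1,1) + sin(5t)·(0,1)), X_2 = e^(-t)(sin(5t)·(-1,1) - cos(5t)·(0,1)).
General solution: C_1X_1 + C_2X_2.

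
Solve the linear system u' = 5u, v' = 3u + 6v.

u(t) = K_2e^(5t), v(t) = -K_1e^(6t) - 3K_2e^(5t)

Coefficient matrix A = [[5, 0], [3, 6]].
Characteristic polynomial det(A - λI) = λ^2 - 11λ + 30 = 0.
Eigenvalues λ = 6, 5.
For λ=6: (A-λI) row 1 is [-1, 0], so an eigenvector is (0, -1).
For λ=5: (A-λI) row 2 is [3, 1], so an eigenvector is (1, -3).
General solution: K_1e^(6t)(0,-1) + K_2e^(5t)(1,-3).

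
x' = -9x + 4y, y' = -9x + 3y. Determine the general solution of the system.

Coefficient matrix A = [[-9, 4], [-9, 3]].
Characteristic polynomial det(A - λI) = λ^2 + 6λ + 9 = 0.
Single eigenvalue λ = -3 with algebraic multiplicity 2.
Eigenvector v = (-2,-3); generalized eigenvector w with (A-λI)w=v is (-1,-2).
General solution: e^(-3t)[K_1·v + K_2·(t·v + w)].

x(t) = -2K_1e^(-3t) - 2K_2te^(-3t) - K_2e^(-3t), y(t) = -3K_1e^(-3t) - 3K_2te^(-3t) - 2K_2e^(-3t)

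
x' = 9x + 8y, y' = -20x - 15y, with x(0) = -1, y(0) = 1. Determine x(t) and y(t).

x(t) = -e^(-3t)sin(4t) - e^(-3t)cos(4t), y(t) = 2e^(-3t)sin(4t) + e^(-3t)cos(4t)

Coefficient matrix A = [[9, 8], [-20, -15]].
Characteristic polynomial det(A - λI) = λ^2 + 6λ + 25 = 0.
Eigenvalues λ = -3 ± 4i (complex conjugate pair).
For λ=-3+4i: an eigenvector is (1,-2) - i(-1,1) = (1 + i, -2 - i).
A real fundamental pair from Re and Im of e^((-3+4i)t)v: X_1 = e^(-3t)(cos(4t)·(1,-2) + sin(4t)·(-1,1)), X_2 = e^(-3t)(sin(4t)·(1,-2) - cos(4t)·(-1,1)).
General solution: K_1X_1 + K_2X_2.
Applying x(0)=-1, y(0)=1 gives K_1=0, K_2=-1.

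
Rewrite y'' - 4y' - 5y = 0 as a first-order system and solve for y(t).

Let x_1 = y, x_2 = y'. Then x_1' = x_2 and x_2' = 5x_1 + 4x_2.
A = [[0,1],[5,4]]; det(A-λI) = λ^2 - 4λ - 5.
Eigenvalues λ = 5, -1 with eigenvectors (1,5), (1,-1).

y(t) = C_1e^(5t) + C_2e^(-t)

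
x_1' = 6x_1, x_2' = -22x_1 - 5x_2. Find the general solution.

x_1(t) = -K_2e^(6t), x_2(t) = -K_1e^(-5t) + 2K_2e^(6t)

Coefficient matrix A = [[6, 0], [-22, -5]].
Characteristic polynomial det(A - λI) = λ^2 - λ - 30 = 0.
Eigenvalues λ = -5, 6.
For λ=-5: (A-λI) row 1 is [11, 0], so an eigenvector is (0, -1).
For λ=6: (A-λI) row 2 is [-22, -11], so an eigenvector is (-1, 2).
General solution: K_1e^(-5t)(0,-1) + K_2e^(6t)(-1,2).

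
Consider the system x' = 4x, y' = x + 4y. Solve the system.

x(t) = K_2e^(4t), y(t) = K_1e^(4t) + K_2te^(4t) + 2K_2e^(4t)

Coefficient matrix A = [[4, 0], [1, 4]].
Characteristic polynomial det(A - λI) = λ^2 - 8λ + 16 = 0.
Single eigenvalue λ = 4 with algebraic multiplicity 2.
Eigenvector v = (0,1); generalized eigenvector w with (A-λI)w=v is (1,2).
General solution: e^(4t)[K_1·v + K_2·(t·v + w)].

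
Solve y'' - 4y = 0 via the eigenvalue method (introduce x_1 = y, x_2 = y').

y(t) = c_1e^(-2t) + c_2e^(2t)

Let x_1 = y, x_2 = y'. Then x_1' = x_2 and x_2' = 4x_1.
A = [[0,1],[4,0]]; det(A-λI) = λ^2 - 4.
Eigenvalues λ = -2, 2 with eigenvectors (1,-2), (1,2).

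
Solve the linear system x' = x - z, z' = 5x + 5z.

Coefficient matrix A = [[1, -1], [5, 5]].
Characteristic polynomial det(A - λI) = λ^2 - 6λ + 10 = 0.
Eigenvalues λ = 3 ± i (complex conjugate pair).
For λ=3+i: an eigenvector is (0,-1) - i(1,-2) = (0 - i, -1 + 2i).
A real fundamental pair from Re and Im of e^((3+i)t)v: X_1 = e^(3t)(cos(t)·(0,-1) + sin(t)·(1,-2)), X_2 = e^(3t)(sin(t)·(0,-1) - cos(t)·(1,-2)).
General solution: C_1X_1 + C_2X_2.

x(t) = C_1e^(3t)sin(t) - C_2e^(3t)cos(t), z(t) = -2C_1e^(3t)sin(t) - C_1e^(3t)cos(t) - C_2e^(3t)sin(t) + 2C_2e^(3t)cos(t)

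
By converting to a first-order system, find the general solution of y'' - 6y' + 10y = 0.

y(t) = c_1e^(3t)cos(t) + c_2e^(3t)sin(t)

Let x_1 = y, x_2 = y'. Then x_1' = x_2 and x_2' = -10x_1 + 6x_2.
A = [[0,1],[-10,6]]; det(A-λI) = λ^2 - 6λ + 10.
Eigenvalues λ = 3 ± i.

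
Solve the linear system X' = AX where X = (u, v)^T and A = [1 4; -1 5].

u(t) = -2K_1e^(3t) - 2K_2te^(3t) - K_2e^(3t), v(t) = -K_1e^(3t) - K_2te^(3t) - K_2e^(3t)

Coefficient matrix A = [[1, 4], [-1, 5]].
Characteristic polynomial det(A - λI) = λ^2 - 6λ + 9 = 0.
Single eigenvalue λ = 3 with algebraic multiplicity 2.
Eigenvector v = (-2,-1); generalized eigenvector w with (A-λI)w=v is (-1,-1).
General solution: e^(3t)[K_1·v + K_2·(t·v + w)].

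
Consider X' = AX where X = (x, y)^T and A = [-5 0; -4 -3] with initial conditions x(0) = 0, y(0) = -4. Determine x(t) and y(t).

x(t) = 0, y(t) = -4e^(-3t)

Coefficient matrix A = [[-5, 0], [-4, -3]].
Characteristic polynomial det(A - λI) = λ^2 + 8λ + 15 = 0.
Eigenvalues λ = -5, -3.
For λ=-5: (A-λI) row 2 is [-4, 2], so an eigenvector is (-1, -2).
For λ=-3: (A-λI) row 1 is [-2, 0], so an eigenvector is (0, 1).
General solution: C_1e^(-5t)(-1,-2) + C_2e^(-3t)(0,1).
Applying x(0)=0, y(0)=-4 gives C_1=0, C_2=-4.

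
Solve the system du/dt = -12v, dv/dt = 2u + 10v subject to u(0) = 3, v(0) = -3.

Coefficient matrix A = [[0, -12], [2, 10]].
Characteristic polynomial det(A - λI) = λ^2 - 10λ + 24 = 0.
Eigenvalues λ = 4, 6.
For λ=4: (A-λI) row 1 is [-4, -12], so an eigenvector is (3, -1).
For λ=6: (A-λI) row 1 is [-6, -12], so an eigenvector is (-2, 1).
General solution: K_1e^(4t)(3,-1) + K_2e^(6t)(-2,1).
Applying u(0)=3, v(0)=-3 gives K_1=-3, K_2=-6.

u(t) = 12e^(6t) - 9e^(4t), v(t) = -6e^(6t) + 3e^(4t)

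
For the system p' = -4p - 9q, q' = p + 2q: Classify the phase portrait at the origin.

stable improper node

A = [[-4,-9],[1,2]]; det(A-λI) = λ^2 + 2λ + 1.
repeated λ = -1 with a single eigenvector.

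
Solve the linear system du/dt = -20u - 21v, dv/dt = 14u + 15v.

u(t) = -K_1e^(t) - 3K_2e^(-6t), v(t) = K_1e^(t) + 2K_2e^(-6t)

Coefficient matrix A = [[-20, -21], [14, 15]].
Characteristic polynomial det(A - λI) = λ^2 + 5λ - 6 = 0.
Eigenvalues λ = 1, -6.
For λ=1: (A-λI) row 1 is [-21, -21], so an eigenvector is (-1, 1).
For λ=-6: (A-λI) row 1 is [-14, -21], so an eigenvector is (-3, 2).
General solution: K_1e^(t)(-1,1) + K_2e^(-6t)(-3,2).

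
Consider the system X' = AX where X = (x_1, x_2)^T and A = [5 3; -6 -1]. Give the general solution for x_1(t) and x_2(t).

Coefficient matrix A = [[5, 3], [-6, -1]].
Characteristic polynomial det(A - λI) = λ^2 - 4λ + 13 = 0.
Eigenvalues λ = 2 ± 3i (complex conjugate pair).
For λ=2+3i: an eigenvector is (0,1) - i(1,-1) = (0 - i, 1 + i).
A real fundamental pair from Re and Im of e^((2+3i)t)v: X_1 = e^(2t)(cos(3t)·(0,1) + sin(3t)·(1,-1)), X_2 = e^(2t)(sin(3t)·(0,1) - cos(3t)·(1,-1)).
General solution: C_1X_1 + C_2X_2.

x_1(t) = C_1e^(2t)sin(3t) - C_2e^(2t)cos(3t), x_2(t) = -C_1e^(2t)sin(3t) + C_1e^(2t)cos(3t) + C_2e^(2t)sin(3t) + C_2e^(2t)cos(3t)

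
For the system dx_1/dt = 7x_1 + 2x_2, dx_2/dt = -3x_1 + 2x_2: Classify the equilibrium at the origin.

unstable node

A = [[7,2],[-3,2]]; det(A-λI) = λ^2 - 9λ + 20.
λ = 5, 4: both positive.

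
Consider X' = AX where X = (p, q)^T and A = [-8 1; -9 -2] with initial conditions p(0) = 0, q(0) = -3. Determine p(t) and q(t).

p(t) = -3te^(-5t), q(t) = -9te^(-5t) - 3e^(-5t)

Coefficient matrix A = [[-8, 1], [-9, -2]].
Characteristic polynomial det(A - λI) = λ^2 + 10λ + 25 = 0.
Single eigenvalue λ = -5 with algebraic multiplicity 2.
Eigenvector v = (1,3); generalized eigenvector w with (A-λI)w=v is (0,1).
General solution: e^(-5t)[c_1·v + c_2·(t·v + w)].
Applying p(0)=0, q(0)=-3 gives c_1=0, c_2=-3.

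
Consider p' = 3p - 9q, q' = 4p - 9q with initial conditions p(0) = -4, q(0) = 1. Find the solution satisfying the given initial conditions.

Coefficient matrix A = [[3, -9], [4, -9]].
Characteristic polynomial det(A - λI) = λ^2 + 6λ + 9 = 0.
Single eigenvalue λ = -3 with algebraic multiplicity 2.
Eigenvector v = (3,2); generalized eigenvector w with (A-λI)w=v is (2,1).
General solution: e^(-3t)[K_1·v + K_2·(t·v + w)].
Applying p(0)=-4, q(0)=1 gives K_1=6, K_2=-11.

p(t) = -33te^(-3t) - 4e^(-3t), q(t) = -22te^(-3t) + e^(-3t)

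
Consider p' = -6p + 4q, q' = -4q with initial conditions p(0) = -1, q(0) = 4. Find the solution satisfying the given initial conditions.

p(t) = 8e^(-4t) - 9e^(-6t), q(t) = 4e^(-4t)

Coefficient matrix A = [[-6, 4], [0, -4]].
Characteristic polynomial det(A - λI) = λ^2 + 10λ + 24 = 0.
Eigenvalues λ = -6, -4.
For λ=-6: (A-λI) row 1 is [0, 4], so an eigenvector is (1, 0).
For λ=-4: (A-λI) row 1 is [-2, 4], so an eigenvector is (2, 1).
General solution: K_1e^(-6t)(1,0) + K_2e^(-4t)(2,1).
Applying p(0)=-1, q(0)=4 gives K_1=-9, K_2=4.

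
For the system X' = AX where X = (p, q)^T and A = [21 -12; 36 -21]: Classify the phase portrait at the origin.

A = [[21,-12],[36,-21]]; det(A-λI) = λ^2 - 9.
λ = -3, 3: opposite signs.

saddle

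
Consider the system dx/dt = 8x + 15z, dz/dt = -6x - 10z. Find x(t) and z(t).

Coefficient matrix A = [[8, 15], [-6, -10]].
Characteristic polynomial det(A - λI) = λ^2 + 2λ + 10 = 0.
Eigenvalues λ = -1 ± 3i (complex conjugate pair).
For λ=-1+3i: an eigenvector is (2,-1) - i(1,-1) = (2 - i, -1 + i).
A real fundamental pair from Re and Im of e^((-1+3i)t)v: X_1 = e^(-t)(cos(3t)·(2,-1) + sin(3t)·(1,-1)), X_2 = e^(-t)(sin(3t)·(2,-1) - cos(3t)·(1,-1)).
General solution: c_1X_1 + c_2X_2.

x(t) = c_1e^(-t)sin(3t) + 2c_1e^(-t)cos(3t) + 2c_2e^(-t)sin(3t) - c_2e^(-t)cos(3t), z(t) = -c_1e^(-t)sin(3t) - c_1e^(-t)cos(3t) - c_2e^(-t)sin(3t) + c_2e^(-t)cos(3t)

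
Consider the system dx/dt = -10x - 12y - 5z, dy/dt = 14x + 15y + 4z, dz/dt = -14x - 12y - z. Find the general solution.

x(t) = c_1e^(-3t) - 2c_2e^(3t) + c_3e^(4t), y(t) = -c_1e^(-3t) + 3c_2e^(3t) - 2c_3e^(4t), z(t) = c_1e^(-3t) - 2c_2e^(3t) + 2c_3e^(4t)

Coefficient matrix A = [[-10, -12, -5], [14, 15, 4], [-14, -12, -1]].
det(A - λI) = 0 gives eigenvalues λ = -3, 3, 4.
For λ=-3: eigenvector (1,-1,1).
For λ=3: eigenvector (-2,3,-2).
For λ=4: eigenvector (1,-2,2).
General solution: c_1e^(-3t)(1,-1,1) + c_2e^(3t)(-2,3,-2) + c_3e^(4t)(1,-2,2).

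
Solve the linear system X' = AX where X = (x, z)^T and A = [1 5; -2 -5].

x(t) = C_1e^(-2t)sin(t) + 2C_1e^(-2t)cos(t) + 2C_2e^(-2t)sin(t) - C_2e^(-2t)cos(t), z(t) = -C_1e^(-2t)sin(t) - C_1e^(-2t)cos(t) - C_2e^(-2t)sin(t) + C_2e^(-2t)cos(t)

Coefficient matrix A = [[1, 5], [-2, -5]].
Characteristic polynomial det(A - λI) = λ^2 + 4λ + 5 = 0.
Eigenvalues λ = -2 ± i (complex conjugate pair).
For λ=-2+i: an eigenvector is (2,-1) - i(1,-1) = (2 - i, -1 + i).
A real fundamental pair from Re and Im of e^((-2+i)t)v: X_1 = e^(-2t)(cos(t)·(2,-1) + sin(t)·(1,-1)), X_2 = e^(-2t)(sin(t)·(2,-1) - cos(t)·(1,-1)).
General solution: C_1X_1 + C_2X_2.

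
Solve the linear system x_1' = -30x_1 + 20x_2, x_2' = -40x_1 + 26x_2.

x_1(t) = C_1e^(-2t)sin(4t) + 2C_1e^(-2t)cos(4t) + 2C_2e^(-2t)sin(4t) - C_2e^(-2t)cos(4t), x_2(t) = C_1e^(-2t)sin(4t) + 3C_1e^(-2t)cos(4t) + 3C_2e^(-2t)sin(4t) - C_2e^(-2t)cos(4t)

Coefficient matrix A = [[-30, 20], [-40, 26]].
Characteristic polynomial det(A - λI) = λ^2 + 4λ + 20 = 0.
Eigenvalues λ = -2 ± 4i (complex conjugate pair).
For λ=-2+4i: an eigenvector is (2,3) - i(1,1) = (2 - i, 3 - i).
A real fundamental pair from Re and Im of e^((-2+4i)t)v: X_1 = e^(-2t)(cos(4t)·(2,3) + sin(4t)·(1,1)), X_2 = e^(-2t)(sin(4t)·(2,3) - cos(4t)·(1,1)).
General solution: C_1X_1 + C_2X_2.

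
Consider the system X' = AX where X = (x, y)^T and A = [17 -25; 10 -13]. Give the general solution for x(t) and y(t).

x(t) = -2K_1e^(2t)sin(5t) + K_1e^(2t)cos(5t) + K_2e^(2t)sin(5t) + 2K_2e^(2t)cos(5t), y(t) = -K_1e^(2t)sin(5t) + K_1e^(2t)cos(5t) + K_2e^(2t)sin(5t) + K_2e^(2t)cos(5t)

Coefficient matrix A = [[17, -25], [10, -13]].
Characteristic polynomial det(A - λI) = λ^2 - 4λ + 29 = 0.
Eigenvalues λ = 2 ± 5i (complex conjugate pair).
For λ=2+5i: an eigenvector is (1,1) - i(-2,-1) = (1 + 2i, 1 + i).
A real fundamental pair from Re and Im of e^((2+5i)t)v: X_1 = e^(2t)(cos(5t)·(1,1) + sin(5t)·(-2,-1)), X_2 = e^(2t)(sin(5t)·(1,1) - cos(5t)·(-2,-1)).
General solution: K_1X_1 + K_2X_2.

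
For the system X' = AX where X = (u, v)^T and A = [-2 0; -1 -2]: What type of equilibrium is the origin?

A = [[-2,0],[-1,-2]]; det(A-λI) = λ^2 + 4λ + 4.
repeated λ = -2 with a single eigenvector.

stable improper node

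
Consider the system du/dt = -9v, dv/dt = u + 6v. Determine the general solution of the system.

Coefficient matrix A = [[0, -9], [1, 6]].
Characteristic polynomial det(A - λI) = λ^2 - 6λ + 9 = 0.
Single eigenvalue λ = 3 with algebraic multiplicity 2.
Eigenvector v = (3,-1); generalized eigenvector w with (A-λI)w=v is (-1,0).
General solution: e^(3t)[c_1·v + c_2·(t·v + w)].

u(t) = 3c_1e^(3t) + 3c_2te^(3t) - c_2e^(3t), v(t) = -c_1e^(3t) - c_2te^(3t)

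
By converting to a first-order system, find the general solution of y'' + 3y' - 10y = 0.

Let x_1 = y, x_2 = y'. Then x_1' = x_2 and x_2' = 10x_1 - 3x_2.
A = [[0,1],[10,-3]]; det(A-λI) = λ^2 + 3λ - 10.
Eigenvalues λ = 2, -5 with eigenvectors (1,2), (1,-5).

y(t) = c_1e^(2t) + c_2e^(-5t)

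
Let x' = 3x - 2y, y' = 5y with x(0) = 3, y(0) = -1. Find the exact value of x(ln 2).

A = [[3,-2],[0,5]]; eigenvalues λ = 3, 5.
Eigenvectors: (-1,0) for λ=3, (-1,1) for λ=5.
From the initial condition, c_1 = -2, c_2 = -1.
x(ln 2) = (-2)(2^3)(-1) + (-1)(2^5)(-1) = 48.

48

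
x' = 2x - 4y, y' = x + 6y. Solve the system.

Coefficient matrix A = [[2, -4], [1, 6]].
Characteristic polynomial det(A - λI) = λ^2 - 8λ + 16 = 0.
Single eigenvalue λ = 4 with algebraic multiplicity 2.
Eigenvector v = (2,-1); generalized eigenvector w with (A-λI)w=v is (-3,1).
General solution: e^(4t)[c_1·v + c_2·(t·v + w)].

x(t) = 2c_1e^(4t) + 2c_2te^(4t) - 3c_2e^(4t), y(t) = -c_1e^(4t) - c_2te^(4t) + c_2e^(4t)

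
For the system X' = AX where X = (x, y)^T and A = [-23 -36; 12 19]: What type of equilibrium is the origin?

A = [[-23,-36],[12,19]]; det(A-λI) = λ^2 + 4λ - 5.
λ = -5, 1: opposite signs.

saddle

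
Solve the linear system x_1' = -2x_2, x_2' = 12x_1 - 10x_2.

x_1(t) = -c_1e^(-6t) - c_2e^(-4t), x_2(t) = -3c_1e^(-6t) - 2c_2e^(-4t)

Coefficient matrix A = [[0, -2], [12, -10]].
Characteristic polynomial det(A - λI) = λ^2 + 10λ + 24 = 0.
Eigenvalues λ = -6, -4.
For λ=-6: (A-λI) row 1 is [6, -2], so an eigenvector is (-1, -3).
For λ=-4: (A-λI) row 1 is [4, -2], so an eigenvector is (-1, -2).
General solution: c_1e^(-6t)(-1,-3) + c_2e^(-4t)(-1,-2).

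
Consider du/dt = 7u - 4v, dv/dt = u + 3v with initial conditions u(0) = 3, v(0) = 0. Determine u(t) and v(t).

Coefficient matrix A = [[7, -4], [1, 3]].
Characteristic polynomial det(A - λI) = λ^2 - 10λ + 25 = 0.
Single eigenvalue λ = 5 with algebraic multiplicity 2.
Eigenvector v = (-2,-1); generalized eigenvector w with (A-λI)w=v is (1,1).
General solution: e^(5t)[c_1·v + c_2·(t·v + w)].
Applying u(0)=3, v(0)=0 gives c_1=-3, c_2=-3.

u(t) = 6te^(5t) + 3e^(5t), v(t) = 3te^(5t)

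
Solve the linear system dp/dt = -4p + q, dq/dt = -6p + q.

Coefficient matrix A = [[-4, 1], [-6, 1]].
Characteristic polynomial det(A - λI) = λ^2 + 3λ + 2 = 0.
Eigenvalues λ = -2, -1.
For λ=-2: (A-λI) row 1 is [-2, 1], so an eigenvector is (-1, -2).
For λ=-1: (A-λI) row 1 is [-3, 1], so an eigenvector is (-1, -3).
General solution: c_1e^(-2t)(-1,-2) + c_2e^(-t)(-1,-3).

p(t) = -c_1e^(-2t) - c_2e^(-t), q(t) = -2c_1e^(-2t) - 3c_2e^(-t)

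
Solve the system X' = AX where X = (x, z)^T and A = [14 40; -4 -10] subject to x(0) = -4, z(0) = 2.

Coefficient matrix A = [[14, 40], [-4, -10]].
Characteristic polynomial det(A - λI) = λ^2 - 4λ + 20 = 0.
Eigenvalues λ = 2 ± 4i (complex conjugate pair).
For λ=2+4i: an eigenvector is (-1,0) - i(-3,1) = (-1 + 3i, 0 - i).
A real fundamental pair from Re and Im of e^((2+4i)t)v: X_1 = e^(2t)(cos(4t)·(-1,0) + sin(4t)·(-3,1)), X_2 = e^(2t)(sin(4t)·(-1,0) - cos(4t)·(-3,1)).
General solution: K_1X_1 + K_2X_2.
Applying x(0)=-4, z(0)=2 gives K_1=-2, K_2=-2.

x(t) = 8e^(2t)sin(4t) - 4e^(2t)cos(4t), z(t) = -2e^(2t)sin(4t) + 2e^(2t)cos(4t)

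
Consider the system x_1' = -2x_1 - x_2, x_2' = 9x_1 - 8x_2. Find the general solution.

x_1(t) = -c_1e^(-5t) - c_2te^(-5t), x_2(t) = -3c_1e^(-5t) - 3c_2te^(-5t) + c_2e^(-5t)

Coefficient matrix A = [[-2, -1], [9, -8]].
Characteristic polynomial det(A - λI) = λ^2 + 10λ + 25 = 0.
Single eigenvalue λ = -5 with algebraic multiplicity 2.
Eigenvector v = (-1,-3); generalized eigenvector w with (A-λI)w=v is (0,1).
General solution: e^(-5t)[c_1·v + c_2·(t·v + w)].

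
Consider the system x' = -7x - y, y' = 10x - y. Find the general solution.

x(t) = C_1e^(-4t)sin(t) - C_2e^(-4t)cos(t), y(t) = -3C_1e^(-4t)sin(t) - C_1e^(-4t)cos(t) - C_2e^(-4t)sin(t) + 3C_2e^(-4t)cos(t)

Coefficient matrix A = [[-7, -1], [10, -1]].
Characteristic polynomial det(A - λI) = λ^2 + 8λ + 17 = 0.
Eigenvalues λ = -4 ± i (complex conjugate pair).
For λ=-4+i: an eigenvector is (0,-1) - i(1,-3) = (0 - i, -1 + 3i).
A real fundamental pair from Re and Im of e^((-4+i)t)v: X_1 = e^(-4t)(cos(t)·(0,-1) + sin(t)·(1,-3)), X_2 = e^(-4t)(sin(t)·(0,-1) - cos(t)·(1,-3)).
General solution: C_1X_1 + C_2X_2.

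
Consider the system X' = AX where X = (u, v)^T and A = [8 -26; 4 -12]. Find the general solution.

u(t) = 3C_1e^(-2t)sin(2t) - 2C_1e^(-2t)cos(2t) - 2C_2e^(-2t)sin(2t) - 3C_2e^(-2t)cos(2t), v(t) = C_1e^(-2t)sin(2t) - C_1e^(-2t)cos(2t) - C_2e^(-2t)sin(2t) - C_2e^(-2t)cos(2t)

Coefficient matrix A = [[8, -26], [4, -12]].
Characteristic polynomial det(A - λI) = λ^2 + 4λ + 8 = 0.
Eigenvalues λ = -2 ± 2i (complex conjugate pair).
For λ=-2+2i: an eigenvector is (-2,-1) - i(3,1) = (-2 - 3i, -1 - i).
A real fundamental pair from Re and Im of e^((-2+2i)t)v: X_1 = e^(-2t)(cos(2t)·(-2,-1) + sin(2t)·(3,1)), X_2 = e^(-2t)(sin(2t)·(-2,-1) - cos(2t)·(3,1)).
General solution: C_1X_1 + C_2X_2.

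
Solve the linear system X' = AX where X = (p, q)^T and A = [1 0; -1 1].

Coefficient matrix A = [[1, 0], [-1, 1]].
Characteristic polynomial det(A - λI) = λ^2 - 2λ + 1 = 0.
Single eigenvalue λ = 1 with algebraic multiplicity 2.
Eigenvector v = (0,1); generalized eigenvector w with (A-λI)w=v is (-1,2).
General solution: e^(t)[c_1·v + c_2·(t·v + w)].

p(t) = -c_2e^(t), q(t) = c_1e^(t) + c_2te^(t) + 2c_2e^(t)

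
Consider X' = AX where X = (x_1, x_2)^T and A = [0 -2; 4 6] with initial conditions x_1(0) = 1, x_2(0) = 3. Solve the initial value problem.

Coefficient matrix A = [[0, -2], [4, 6]].
Characteristic polynomial det(A - λI) = λ^2 - 6λ + 8 = 0.
Eigenvalues λ = 2, 4.
For λ=2: (A-λI) row 1 is [-2, -2], so an eigenvector is (1, -1).
For λ=4: (A-λI) row 1 is [-4, -2], so an eigenvector is (-1, 2).
General solution: c_1e^(2t)(1,-1) + c_2e^(4t)(-1,2).
Applying x_1(0)=1, x_2(0)=3 gives c_1=5, c_2=4.

x_1(t) = -4e^(4t) + 5e^(2t), x_2(t) = 8e^(4t) - 5e^(2t)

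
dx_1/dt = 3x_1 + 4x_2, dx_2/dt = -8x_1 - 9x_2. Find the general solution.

Coefficient matrix A = [[3, 4], [-8, -9]].
Characteristic polynomial det(A - λI) = λ^2 + 6λ + 5 = 0.
Eigenvalues λ = -1, -5.
For λ=-1: (A-λI) row 1 is [4, 4], so an eigenvector is (1, -1).
For λ=-5: (A-λI) row 1 is [8, 4], so an eigenvector is (-1, 2).
General solution: c_1e^(-t)(1,-1) + c_2e^(-5t)(-1,2).

x_1(t) = c_1e^(-t) - c_2e^(-5t), x_2(t) = -c_1e^(-t) + 2c_2e^(-5t)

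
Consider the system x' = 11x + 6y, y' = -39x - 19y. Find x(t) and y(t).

x(t) = -c_1e^(-4t)sin(3t) - c_1e^(-4t)cos(3t) - c_2e^(-4t)sin(3t) + c_2e^(-4t)cos(3t), y(t) = 3c_1e^(-4t)sin(3t) + 2c_1e^(-4t)cos(3t) + 2c_2e^(-4t)sin(3t) - 3c_2e^(-4t)cos(3t)

Coefficient matrix A = [[11, 6], [-39, -19]].
Characteristic polynomial det(A - λI) = λ^2 + 8λ + 25 = 0.
Eigenvalues λ = -4 ± 3i (complex conjugate pair).
For λ=-4+3i: an eigenvector is (-1,2) - i(-1,3) = (-1 + i, 2 - 3i).
A real fundamental pair from Re and Im of e^((-4+3i)t)v: X_1 = e^(-4t)(cos(3t)·(-1,2) + sin(3t)·(-1,3)), X_2 = e^(-4t)(sin(3t)·(-1,2) - cos(3t)·(-1,3)).
General solution: c_1X_1 + c_2X_2.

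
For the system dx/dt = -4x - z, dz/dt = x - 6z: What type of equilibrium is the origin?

stable improper node

A = [[-4,-1],[1,-6]]; det(A-λI) = λ^2 + 10λ + 25.
repeated λ = -5 with a single eigenvector.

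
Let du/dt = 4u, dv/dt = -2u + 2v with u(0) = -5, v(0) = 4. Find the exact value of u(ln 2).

-80

A = [[4,0],[-2,2]]; eigenvalues λ = 4, 2.
Eigenvectors: (1,-1) for λ=4, (0,-1) for λ=2.
From the initial condition, c_1 = -5, c_2 = 1.
u(ln 2) = (-5)(2^4)(1) + (1)(2^2)(0) = -80.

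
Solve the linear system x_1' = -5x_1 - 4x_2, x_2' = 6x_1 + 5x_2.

x_1(t) = -2C_1e^(t) + C_2e^(-t), x_2(t) = 3C_1e^(t) - C_2e^(-t)

Coefficient matrix A = [[-5, -4], [6, 5]].
Characteristic polynomial det(A - λI) = λ^2 - 1 = 0.
Eigenvalues λ = 1, -1.
For λ=1: (A-λI) row 1 is [-6, -4], so an eigenvector is (-2, 3).
For λ=-1: (A-λI) row 1 is [-4, -4], so an eigenvector is (1, -1).
General solution: C_1e^(t)(-2,3) + C_2e^(-t)(1,-1).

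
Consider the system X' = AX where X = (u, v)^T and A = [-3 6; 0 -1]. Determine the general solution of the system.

Coefficient matrix A = [[-3, 6], [0, -1]].
Characteristic polynomial det(A - λI) = λ^2 + 4λ + 3 = 0.
Eigenvalues λ = -1, -3.
For λ=-1: (A-λI) row 1 is [-2, 6], so an eigenvector is (-3, -1).
For λ=-3: (A-λI) row 1 is [0, 6], so an eigenvector is (-1, 0).
General solution: c_1e^(-t)(-3,-1) + c_2e^(-3t)(-1,0).

u(t) = -3c_1e^(-t) - c_2e^(-3t), v(t) = -c_1e^(-t)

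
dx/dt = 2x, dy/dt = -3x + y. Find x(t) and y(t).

Coefficient matrix A = [[2, 0], [-3, 1]].
Characteristic polynomial det(A - λI) = λ^2 - 3λ + 2 = 0.
Eigenvalues λ = 1, 2.
For λ=1: (A-λI) row 1 is [1, 0], so an eigenvector is (0, -1).
For λ=2: (A-λI) row 2 is [-3, -1], so an eigenvector is (1, -3).
General solution: c_1e^(t)(0,-1) + c_2e^(2t)(1,-3).

x(t) = c_2e^(2t), y(t) = -c_1e^(t) - 3c_2e^(2t)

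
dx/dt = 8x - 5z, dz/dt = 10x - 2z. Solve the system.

x(t) = C_1e^(3t)sin(5t) - C_2e^(3t)cos(5t), z(t) = C_1e^(3t)sin(5t) - C_1e^(3t)cos(5t) - C_2e^(3t)sin(5t) - C_2e^(3t)cos(5t)

Coefficient matrix A = [[8, -5], [10, -2]].
Characteristic polynomial det(A - λI) = λ^2 - 6λ + 34 = 0.
Eigenvalues λ = 3 ± 5i (complex conjugate pair).
For λ=3+5i: an eigenvector is (0,-1) - i(1,1) = (0 - i, -1 - i).
A real fundamental pair from Re and Im of e^((3+5i)t)v: X_1 = e^(3t)(cos(5t)·(0,-1) + sin(5t)·(1,1)), X_2 = e^(3t)(sin(5t)·(0,-1) - cos(5t)·(1,1)).
General solution: C_1X_1 + C_2X_2.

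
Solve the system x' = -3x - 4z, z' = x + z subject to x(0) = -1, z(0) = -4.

x(t) = 18te^(-t) - e^(-t), z(t) = -9te^(-t) - 4e^(-t)

Coefficient matrix A = [[-3, -4], [1, 1]].
Characteristic polynomial det(A - λI) = λ^2 + 2λ + 1 = 0.
Single eigenvalue λ = -1 with algebraic multiplicity 2.
Eigenvector v = (-2,1); generalized eigenvector w with (A-λI)w=v is (-1,1).
General solution: e^(-t)[K_1·v + K_2·(t·v + w)].
Applying x(0)=-1, z(0)=-4 gives K_1=5, K_2=-9.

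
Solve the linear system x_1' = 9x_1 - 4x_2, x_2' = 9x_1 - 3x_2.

x_1(t) = -2C_1e^(3t) - 2C_2te^(3t) + C_2e^(3t), x_2(t) = -3C_1e^(3t) - 3C_2te^(3t) + 2C_2e^(3t)

Coefficient matrix A = [[9, -4], [9, -3]].
Characteristic polynomial det(A - λI) = λ^2 - 6λ + 9 = 0.
Single eigenvalue λ = 3 with algebraic multiplicity 2.
Eigenvector v = (-2,-3); generalized eigenvector w with (A-λI)w=v is (1,2).
General solution: e^(3t)[C_1·v + C_2·(t·v + w)].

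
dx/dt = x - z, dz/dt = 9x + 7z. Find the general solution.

x(t) = -K_1e^(4t) - K_2te^(4t), z(t) = 3K_1e^(4t) + 3K_2te^(4t) + K_2e^(4t)

Coefficient matrix A = [[1, -1], [9, 7]].
Characteristic polynomial det(A - λI) = λ^2 - 8λ + 16 = 0.
Single eigenvalue λ = 4 with algebraic multiplicity 2.
Eigenvector v = (-1,3); generalized eigenvector w with (A-λI)w=v is (0,1).
General solution: e^(4t)[K_1·v + K_2·(t·v + w)].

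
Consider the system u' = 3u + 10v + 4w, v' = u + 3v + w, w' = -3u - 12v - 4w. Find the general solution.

Coefficient matrix A = [[3, 10, 4], [1, 3, 1], [-3, -12, -4]].
det(A - λI) = 0 gives eigenvalues λ = 2, 1, -1.
For λ=2: eigenvector (2,1,-3).
For λ=1: eigenvector (1,1,-3).
For λ=-1: eigenvector (-1,0,1).
General solution: C_1e^(2t)(2,1,-3) + C_2e^(t)(1,1,-3) + C_3e^(-t)(-1,0,1).

u(t) = 2C_1e^(2t) + C_2e^(t) - C_3e^(-t), v(t) = C_1e^(2t) + C_2e^(t), w(t) = -3C_1e^(2t) - 3C_2e^(t) + C_3e^(-t)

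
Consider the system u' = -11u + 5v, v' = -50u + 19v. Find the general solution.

Coefficient matrix A = [[-11, 5], [-50, 19]].
Characteristic polynomial det(A - λI) = λ^2 - 8λ + 41 = 0.
Eigenvalues λ = 4 ± 5i (complex conjugate pair).
For λ=4+5i: an eigenvector is (0,1) - i(1,3) = (0 - i, 1 - 3i).
A real fundamental pair from Re and Im of e^((4+5i)t)v: X_1 = e^(4t)(cos(5t)·(0,1) + sin(5t)·(1,3)), X_2 = e^(4t)(sin(5t)·(0,1) - cos(5t)·(1,3)).
General solution: C_1X_1 + C_2X_2.

u(t) = C_1e^(4t)sin(5t) - C_2e^(4t)cos(5t), v(t) = 3C_1e^(4t)sin(5t) + C_1e^(4t)cos(5t) + C_2e^(4t)sin(5t) - 3C_2e^(4t)cos(5t)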